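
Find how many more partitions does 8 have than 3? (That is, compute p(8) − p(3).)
19

Explanation: Pentagonal recurrence p(n) = p(n−1) + p(n−2) − p(n−5) − p(n−7) + …: p(8) = p(7) + p(6) − p(3) − p(1) = 15 + 11 − 3 − 1 = 22.
p(3) = p(2) + p(1) = 2 + 1 = 3.
Difference = 22 − 3 = 19.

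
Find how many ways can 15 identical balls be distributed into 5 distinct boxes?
3,876

Working:
C(15+5-1, 5-1) = C(19, 4) = 3,876.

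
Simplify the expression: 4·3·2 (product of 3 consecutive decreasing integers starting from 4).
24

Working:
This is P(4,3) = 4!/(1)! = 24.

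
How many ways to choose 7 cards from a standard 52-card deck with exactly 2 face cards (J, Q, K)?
43,428,528

Working:
12 face cards and 40 non-face cards: C(12,2) × C(40,5) = 66 × 658,008 = 43,428,528.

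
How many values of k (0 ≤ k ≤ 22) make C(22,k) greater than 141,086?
9
Row 22 is unimodal and symmetric about k=22/2. C(22,6)=74,613 ≤ 141,086; C(22,7)=170,544 > 141,086; by symmetry C(22,k) > 141,086 for k = 7..15. That's 15 - 7 + 1 = 9 values.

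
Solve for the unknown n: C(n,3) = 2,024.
24

Working:
C(n,3) = n(n−1)(n−2)/3! is increasing in n, and n(n−1)(n−2) = 3!·2,024 = 12,144 ≈ (n−1)^3 gives n ≈ 24.0. Check: C(22,3) = 1,540, C(23,3) = 1,771, C(24,3) = 2,024 ✓. So n = 24.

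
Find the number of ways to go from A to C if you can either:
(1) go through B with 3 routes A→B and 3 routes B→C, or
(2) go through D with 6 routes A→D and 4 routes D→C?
33

Working:
Route via B: 3×3=9. Route via D: 6×4=24. Total: 33.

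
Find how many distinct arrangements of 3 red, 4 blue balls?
35
Multinomial: 7!/(3! × 4!) = 35.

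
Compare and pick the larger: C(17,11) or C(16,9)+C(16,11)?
C(16,9)+C(16,11)

Solution: C(17,11)=12,376; C(16,9)+C(16,11)=11,440+4,368=15,808.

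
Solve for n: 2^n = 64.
6

Explanation: 2^6 = 64, so n = 6.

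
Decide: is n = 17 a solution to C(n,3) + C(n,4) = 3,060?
C(17,3) + C(17,4) = 680 + 2,380 = 3,060, which equals 3,060.

Answer: Yes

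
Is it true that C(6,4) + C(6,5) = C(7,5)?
True

Explanation: Pascal's identity: LHS = 15 + 6 = 21; RHS = C(7,5) = 21. Both sides agree, so the statement holds.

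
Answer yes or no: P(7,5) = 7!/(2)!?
Yes
Permutation formula P(n,k) = n!/(n-k)!: 7!/2! = 5,040/2 = 2,520 = P(7,5). The statement holds.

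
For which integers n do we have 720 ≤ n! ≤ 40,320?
6, 7, 8

Solution: n! is strictly increasing; 6! = 720 and 8! = 40,320, so valid n = 6, 7, 8.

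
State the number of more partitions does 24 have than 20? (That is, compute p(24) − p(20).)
948
Pentagonal recurrence p(n) = p(n−1) + p(n−2) − p(n−5) − p(n−7) + …: p(24) = p(23) + p(22) − p(19) − p(17) + p(12) + p(9) − p(2) = 1,255 + 1,002 − 490 − 297 + 77 + 30 − 2 = 1,575.
p(20) = p(19) + p(18) − p(15) − p(13) + p(8) + p(5) = 490 + 385 − 176 − 101 + 22 + 7 = 627.
Difference = 1,575 − 627 = 948.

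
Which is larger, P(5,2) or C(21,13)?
P(5,2)=20, C(21,13)=203,490.
Final answer: C(21,13)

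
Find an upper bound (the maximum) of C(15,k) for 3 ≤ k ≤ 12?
C(15,k) is maximised at the centre of the row: C(15,7) = 6,435.
Final answer: 6,435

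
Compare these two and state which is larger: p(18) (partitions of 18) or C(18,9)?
Pentagonal recurrence p(n) = p(n−1) + p(n−2) − p(n−5) − p(n−7) + …: p(18) = p(17) + p(16) − p(13) − p(11) + p(6) + p(3) = 297 + 231 − 101 − 56 + 11 + 3 = 385; C(18,9) = 48,620.

Answer: C(18,9)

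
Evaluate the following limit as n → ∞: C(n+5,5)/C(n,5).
1

Solution: Both numerator and denominator grow as n^5/5! for large n, so the ratio → 1.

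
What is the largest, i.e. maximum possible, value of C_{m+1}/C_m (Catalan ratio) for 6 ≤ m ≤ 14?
29/8
C_{m+1}/C_m = 2(2m+1)/(m+2), which increases with m. Maximum at m = 14: 2·29/16 = 29/8.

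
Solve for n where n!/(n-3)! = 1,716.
n!/(n-3)! = n×(n-1)×(n-2), a product of 3 consecutive integers ≈ (n−1)^3. 1,716^(1/3) + 1 ≈ 13.0; check n = 13: 13×12×11 = 1,716 ✓. So n = 13.

Answer: 13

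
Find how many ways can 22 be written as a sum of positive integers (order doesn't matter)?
1,002

Reasoning: Pentagonal recurrence p(n) = p(n−1) + p(n−2) − p(n−5) − p(n−7) + …: p(22) = p(21) + p(20) − p(17) − p(15) + p(10) + p(7) − p(0) = 792 + 627 − 297 − 176 + 42 + 15 − 1 = 1,002.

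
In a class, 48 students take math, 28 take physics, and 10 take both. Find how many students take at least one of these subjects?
66

Solution: |A∪B| = |A|+|B|-|A∩B| = 48+28-10 = 66.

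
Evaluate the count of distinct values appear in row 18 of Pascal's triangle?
10

Explanation: Row 18 has entries C(18,0)..C(18,18); by symmetry C(18,k)=C(18,18-k), giving 10 distinct values.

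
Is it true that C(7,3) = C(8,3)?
False
LHS = C(7,3) = 35; RHS = C(8,3) = 56. 35 ≠ 56, so the statement does not hold.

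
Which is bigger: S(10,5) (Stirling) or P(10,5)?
S(10,5)

Reasoning: S(10,5) = 5·S(9,5) + S(9,4) = 5·6,951 + 7,770 = 42,525; P(10,5) = 30,240.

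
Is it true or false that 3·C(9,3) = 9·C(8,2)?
Absorption identity k·C(n,k) = n·C(n-1,k-1). LHS = 3·84 = 252; RHS = 9·28 = 252.

Answer: True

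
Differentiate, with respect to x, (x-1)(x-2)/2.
d/dx[(x-1)(x-2)] = (x-2) + (x-1) = 2x - 3. Dividing by 2 gives (2x - 3)/2.

Answer: (2x - 3)/2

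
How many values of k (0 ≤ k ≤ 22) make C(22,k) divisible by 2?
Checking C(22,k) mod 2 for k = 0..22: divisible at k = 1, 3, 5, 7, 8, 9, 10, 11, 12, 13, 14, 15, 17, 19, 21. That's 15 values.

Answer: 15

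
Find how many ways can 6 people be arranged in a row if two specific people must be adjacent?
240

Treat pair as unit: (6-1)! arrangements × 2 internal orders = 240.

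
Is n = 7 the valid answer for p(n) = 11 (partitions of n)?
No

Explanation: Pentagonal recurrence p(n) = p(n−1) + p(n−2) − p(n−5) − p(n−7) + …: p(7) = p(6) + p(5) − p(2) − p(0) = 11 + 7 − 2 − 1 = 15, which does not equal 11.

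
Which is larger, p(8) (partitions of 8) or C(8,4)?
Pentagonal recurrence p(n) = p(n−1) + p(n−2) − p(n−5) − p(n−7) + …: p(8) = p(7) + p(6) − p(3) − p(1) = 15 + 11 − 3 − 1 = 22; C(8,4) = 70.
Final answer: C(8,4)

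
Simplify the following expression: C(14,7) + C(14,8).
6,435

Explanation: By Pascal's identity: C(15,8) = 6,435.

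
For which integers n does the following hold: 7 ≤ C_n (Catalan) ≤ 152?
4, 5, 6

Reasoning: C_3=5; C_4=14; C_5=42; C_6=132; C_7=429. So valid n = 4, 5, 6.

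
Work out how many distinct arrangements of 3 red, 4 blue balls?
35

Working:
Multinomial: 7!/(3! × 4!) = 35.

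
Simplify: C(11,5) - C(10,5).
C(11,5) - C(10,5) = C(10,4) = 210.

Answer: 210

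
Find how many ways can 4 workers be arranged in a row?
24

Explanation: Arrangements of 4 distinct objects: 4! = 24.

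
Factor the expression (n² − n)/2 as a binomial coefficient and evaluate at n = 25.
C(n,2); C(25,2) = 300

Explanation: (n² − n)/2 = n(n−1)/2 = C(n,2). At n = 25: C(25,2) = 300.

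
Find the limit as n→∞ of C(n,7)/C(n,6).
∞

C(n,7)/C(n,6) = (n-6)/7 → ∞ as n → ∞.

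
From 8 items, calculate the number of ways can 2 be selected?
28

Solution: C(8,2) = 8! / (2! × (8-2)!)
         = 8! / (2! × 6!)
         = 28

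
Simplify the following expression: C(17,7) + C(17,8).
43,758

Solution: By Pascal's identity: C(18,8) = 43,758.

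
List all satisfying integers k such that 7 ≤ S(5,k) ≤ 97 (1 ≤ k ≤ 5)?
S(5,1)=1; S(5,2)=15; S(5,3)=25; S(5,4)=10; S(5,5)=1. So valid k = 2, 3, 4.
Final answer: 2, 3, 4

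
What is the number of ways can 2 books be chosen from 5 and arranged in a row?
P(5,2) = 5!/(5-2)! = 20.
Final answer: 20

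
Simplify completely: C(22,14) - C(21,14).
C(22,14) - C(21,14) = C(21,13) = 203,490.

Answer: 203,490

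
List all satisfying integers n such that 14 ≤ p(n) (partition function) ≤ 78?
7, 8, 9, 10, 11, 12

Reasoning: Tabulating p(n) via p(n) = p(n−1) + p(n−2) − p(n−5) − p(n−7) + …: p(6)=11; p(7)=15; p(8)=22; p(9)=30; p(10)=42; p(11)=56; p(12)=77; p(13)=101. So valid n = 7, 8, 9, 10, 11, 12.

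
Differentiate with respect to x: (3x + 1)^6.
18(3x + 1)^5

Reasoning: Chain rule: 6(3x+1)^{5} × 3 = 18(3x+1)^{5}.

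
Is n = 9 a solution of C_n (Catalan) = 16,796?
C_9 = C(18,9)/(9+1) = 48,620/10 = 4,862, which does not equal 16,796.
Final answer: No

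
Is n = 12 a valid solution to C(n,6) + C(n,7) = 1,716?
Yes

Solution: C(12,6) + C(12,7) = 924 + 792 = 1,716, which equals 1,716.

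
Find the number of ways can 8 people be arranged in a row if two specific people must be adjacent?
10,080

Solution: Treat pair as unit: (8-1)! arrangements × 2 internal orders = 10,080.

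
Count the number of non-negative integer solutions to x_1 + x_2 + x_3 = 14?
120

Reasoning: C(14+3-1, 3-1) = 120.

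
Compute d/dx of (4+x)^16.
16(4+x)^15

Solution: Using the power rule: d/dx (4+x)^16 = 16(4+x)^{15}.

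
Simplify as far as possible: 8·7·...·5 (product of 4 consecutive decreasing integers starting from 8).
1,680

Reasoning: This is P(8,4) = 8!/(4)! = 1,680.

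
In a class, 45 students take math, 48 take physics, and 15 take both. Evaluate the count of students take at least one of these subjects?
78
|A∪B| = |A|+|B|-|A∩B| = 45+48-15 = 78.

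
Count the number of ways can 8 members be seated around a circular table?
5,040

Circular arrangements: (8-1)! = 5,040.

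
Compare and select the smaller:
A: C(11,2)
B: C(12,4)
A=C(11,2)=55, B=C(12,4)=495.
Final answer: A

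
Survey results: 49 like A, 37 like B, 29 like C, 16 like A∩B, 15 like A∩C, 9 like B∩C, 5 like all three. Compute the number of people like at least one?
|A∪B∪C| = 49+37+29-16-15-9+5 = 80.
Final answer: 80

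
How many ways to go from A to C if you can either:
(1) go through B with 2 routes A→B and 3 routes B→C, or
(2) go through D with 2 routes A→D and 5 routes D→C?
16

Route via B: 2×3=6. Route via D: 2×5=10. Total: 16.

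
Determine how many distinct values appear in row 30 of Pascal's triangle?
16

Working:
Row 30 has entries C(30,0)..C(30,30); by symmetry C(30,k)=C(30,30-k), giving 16 distinct values.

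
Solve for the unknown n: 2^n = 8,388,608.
8,388,608 = 1,024 × 1,024 × 8 = 2^10 × 2^10 × 2^3 = 2^23, so n = 23.

Answer: 23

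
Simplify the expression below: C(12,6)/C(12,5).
7/6
C(n,k+1)/C(n,k) = (n−k)/(k+1). Here (12−5)/(5+1) = 7/6 = 7/6.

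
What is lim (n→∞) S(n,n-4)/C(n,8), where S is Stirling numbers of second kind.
105

Reasoning: The leading term of S(n,n-4) as a polynomial in n is (7)!!·C(n,8), so the ratio → (7)!! = 105.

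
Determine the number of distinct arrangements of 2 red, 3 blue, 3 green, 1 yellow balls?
5,040

Explanation: Multinomial: 9!/(2! × 3! × 3! × 1!) = 5,040.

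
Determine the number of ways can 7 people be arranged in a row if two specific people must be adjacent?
1,440

Treat pair as unit: (7-1)! arrangements × 2 internal orders = 1,440.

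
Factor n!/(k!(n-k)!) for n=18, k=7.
C(18,7) = 31,824

Reasoning: This is the binomial coefficient C(18,7) = 31,824.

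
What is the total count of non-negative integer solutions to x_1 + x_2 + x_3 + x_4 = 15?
816

C(15+4-1, 4-1) = 816.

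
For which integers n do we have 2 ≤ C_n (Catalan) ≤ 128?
2, 3, 4, 5

Explanation: C_1=1; C_2=2; C_3=5; C_4=14; C_5=42; C_6=132. So valid n = 2, 3, 4, 5.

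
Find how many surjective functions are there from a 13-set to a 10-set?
142,702,560,000
Onto functions = 10! × S(13,10)
First compute S(13,10) via recurrence:
Using the Stirling recurrence: S(n,k) = k·S(n-1,k) + S(n-1,k-1)
S(13,10) = 10·S(12,10) + S(12,9)
         = 10·1705 + 22275
         = 17050 + 22275
         = 39,325
Then: 3628800 × 39325 = 142,702,560,000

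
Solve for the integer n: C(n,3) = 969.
19

Solution: C(n,3) = n(n−1)(n−2)/3! is increasing in n, and n(n−1)(n−2) = 3!·969 = 5,814 ≈ (n−1)^3 gives n ≈ 19.0. Check: C(17,3) = 680, C(18,3) = 816, C(19,3) = 969 ✓. So n = 19.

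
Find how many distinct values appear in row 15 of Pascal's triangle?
8

Solution: Row 15 has entries C(15,0)..C(15,15); by symmetry C(15,k)=C(15,15-k), giving 8 distinct values.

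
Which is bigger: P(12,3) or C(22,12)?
C(22,12)

Reasoning: P(12,3)=1,320, C(22,12)=646,646.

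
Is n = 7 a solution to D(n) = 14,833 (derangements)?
No

Working:
D(7) = (7-1)·[D(6) + D(5)] = 6·[265 + 44] = 1,854, which does not equal 14,833.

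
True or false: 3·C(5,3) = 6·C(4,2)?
False

Working:
Absorption identity k·C(n,k) = n·C(n-1,k-1). LHS = 3·10 = 30; RHS = 6·6 = 36.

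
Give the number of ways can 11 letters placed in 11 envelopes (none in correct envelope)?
14,684,570

Solution: Using D(n) = (n-1)[D(n-1) + D(n-2)]:
D(11) = (11-1) × [D(10) + D(9)]
      = 10 × [1334961 + 133496]
      = 10 × 1468457
      = 14,684,570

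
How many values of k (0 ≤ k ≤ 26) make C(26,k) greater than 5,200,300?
7

Explanation: Row 26 is unimodal and symmetric about k=26/2. C(26,9)=3,124,550 ≤ 5,200,300; C(26,10)=5,311,735 > 5,200,300; by symmetry C(26,k) > 5,200,300 for k = 10..16. That's 16 - 10 + 1 = 7 values.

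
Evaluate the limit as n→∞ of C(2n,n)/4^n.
0

Reasoning: C(2n,n) ~ 4^n/√(πn), so C(2n,n)/4^n ~ 1/√(πn) → 0.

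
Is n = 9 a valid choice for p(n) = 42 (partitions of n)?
No
Pentagonal recurrence p(n) = p(n−1) + p(n−2) − p(n−5) − p(n−7) + …: p(9) = p(8) + p(7) − p(4) − p(2) = 22 + 15 − 5 − 2 = 30, which does not equal 42.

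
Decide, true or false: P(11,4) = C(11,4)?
False

Explanation: P(11,4) = 7,920 but C(11,4) = 330; they differ by a factor of 4! = 24, so the statement does not hold.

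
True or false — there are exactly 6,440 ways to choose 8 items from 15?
False

Explanation: C(15,8) = 6,435 ≠ 6440.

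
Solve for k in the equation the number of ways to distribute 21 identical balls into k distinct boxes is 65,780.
6

Reasoning: Stars and bars: the count is C(21+k−1, k−1), increasing in k. k=4: C(24,3) = 2,024, k=5: C(25,4) = 12,650, k=6: C(26,5) = 65,780 ✓. So k = 6.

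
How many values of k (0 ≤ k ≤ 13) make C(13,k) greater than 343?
6

Working:
Row 13 is unimodal and symmetric about k=13/2. C(13,3)=286 ≤ 343; C(13,4)=715 > 343; by symmetry C(13,k) > 343 for k = 4..9. That's 9 - 4 + 1 = 6 values.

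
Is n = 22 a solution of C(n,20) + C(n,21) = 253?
Yes
C(22,20) + C(22,21) = 231 + 22 = 253, which equals 253.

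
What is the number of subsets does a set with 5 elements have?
32

Working:
Each element can be included or excluded: 2^5 = 32.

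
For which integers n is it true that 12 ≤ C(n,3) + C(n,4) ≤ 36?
C(4,3)+C(4,4)=5; C(5,3)+C(5,4)=15; C(6,3)+C(6,4)=35; C(7,3)+C(7,4)=70. So valid n = 5, 6.
Final answer: 5, 6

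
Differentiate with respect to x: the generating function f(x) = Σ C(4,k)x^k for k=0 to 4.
Σ k·C(4,k)x^(k-1) for k=1 to 4

Working:
Term-by-term differentiation gives Σ k·C(4,k)x^{k-1} for k=1 to 4.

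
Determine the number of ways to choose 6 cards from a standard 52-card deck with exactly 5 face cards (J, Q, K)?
31,680

Working:
12 face cards and 40 non-face cards: C(12,5) × C(40,1) = 792 × 40 = 31,680.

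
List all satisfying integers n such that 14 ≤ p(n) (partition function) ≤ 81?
Tabulating p(n) via p(n) = p(n−1) + p(n−2) − p(n−5) − p(n−7) + …: p(6)=11; p(7)=15; p(8)=22; p(9)=30; p(10)=42; p(11)=56; p(12)=77; p(13)=101. So valid n = 7, 8, 9, 10, 11, 12.
Final answer: 7, 8, 9, 10, 11, 12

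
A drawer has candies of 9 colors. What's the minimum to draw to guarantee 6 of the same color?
46

Working:
Worst case: 5 of each = 45. One more: 46.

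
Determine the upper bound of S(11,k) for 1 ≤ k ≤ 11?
Row S(11,k) for k = 1..11 (via S(n,k) = k·S(n−1,k) + S(n−1,k−1)): 1, 1,023, 28,501, 145,750, 246,730, 179,487, 63,987, 11,880, 1,155, 55, 1. The row is unimodal; maximum at k = 5: 246,730.
Final answer: 246,730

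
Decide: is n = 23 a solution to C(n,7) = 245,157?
Yes

Reasoning: C(23,7) = 23·22·21·20·19·18·17/7! = 1,235,591,280/5,040 = 245,157, which equals 245,157.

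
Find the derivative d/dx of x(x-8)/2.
(2x - 8)/2

Working:
d/dx[(x-0)(x-8)] = (x-8) + (x-0) = 2x - 8. Dividing by 2 gives (2x - 8)/2.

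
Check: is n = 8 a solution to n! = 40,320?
8! = 8·7! = 8·5,040 = 40,320, which equals 40,320.
Final answer: Yes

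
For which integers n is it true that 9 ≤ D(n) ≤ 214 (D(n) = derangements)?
Using D(n) = (n−1)[D(n−1) + D(n−2)] with D(1)=0, D(2)=1: D(3)=2; D(4)=9; D(5)=44; D(6)=265. So valid n = 4, 5.

Answer: 4, 5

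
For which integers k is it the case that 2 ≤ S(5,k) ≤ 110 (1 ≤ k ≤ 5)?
S(5,1)=1; S(5,2)=15; S(5,3)=25; S(5,4)=10; S(5,5)=1. So valid k = 2, 3, 4.
Final answer: 2, 3, 4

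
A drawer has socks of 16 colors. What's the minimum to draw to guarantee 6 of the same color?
Worst case: 5 of each = 80. One more: 81.
Final answer: 81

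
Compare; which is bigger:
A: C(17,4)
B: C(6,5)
A

A=C(17,4)=2,380, B=C(6,5)=6.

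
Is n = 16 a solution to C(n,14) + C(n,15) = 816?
C(16,14) + C(16,15) = 120 + 16 = 136, which does not equal 816.
Final answer: No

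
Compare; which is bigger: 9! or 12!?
12!

Working:
9!=362,880, 12!=479,001,600. 12! > 9!.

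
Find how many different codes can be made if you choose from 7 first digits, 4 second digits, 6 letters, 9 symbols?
1,512

Explanation: By the multiplication principle: 7 × 4 × 6 × 9 = 1,512.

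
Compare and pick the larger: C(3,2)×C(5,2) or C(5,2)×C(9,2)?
C(3,2)×C(5,2)=30, C(5,2)×C(9,2)=360.
Final answer: C(5,2)×C(9,2)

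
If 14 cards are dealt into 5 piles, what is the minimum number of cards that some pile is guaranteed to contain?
3

Reasoning: Pigeonhole: ⌈14/5⌉ = 3.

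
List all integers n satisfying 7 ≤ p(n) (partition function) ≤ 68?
5, 6, 7, 8, 9, 10, 11

Working:
Tabulating p(n) via p(n) = p(n−1) + p(n−2) − p(n−5) − p(n−7) + …: p(4)=5; p(5)=7; p(6)=11; p(7)=15; p(8)=22; p(9)=30; p(10)=42; p(11)=56; p(12)=77. So valid n = 5, 6, 7, 8, 9, 10, 11.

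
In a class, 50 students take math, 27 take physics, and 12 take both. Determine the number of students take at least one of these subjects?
65

Reasoning: |A∪B| = |A|+|B|-|A∩B| = 50+27-12 = 65.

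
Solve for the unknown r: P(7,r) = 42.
2

P(7,r) = 7·6·…·(7−r+1), a product of r factors. Multiplying down from 7: 7 = 7; 7·6 = 42 ✓ (2 factors). So r = 2.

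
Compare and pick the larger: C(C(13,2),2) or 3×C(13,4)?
C(C(13,2),2)

Working:
C(C(13,2),2)=3,003, 3×C(13,4)=2,145.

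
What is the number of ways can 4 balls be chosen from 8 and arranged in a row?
1,680
P(8,4) = 8!/(8-4)! = 1,680.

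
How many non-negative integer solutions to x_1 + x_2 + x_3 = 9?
55
C(9+3-1, 3-1) = 55.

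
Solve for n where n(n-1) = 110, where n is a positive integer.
11

Solution: n² − n − 110 = 0, so n = (1 ± √(1 + 4·110))/2 = (1 ± √441)/2 = (1 ± 21)/2, i.e. n = 11 or n = -10. Taking the positive root, n = 11 (check: 11×10 = 110).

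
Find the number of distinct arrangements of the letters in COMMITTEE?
45,360

Word has 9 letters (C=1, O=1, M=2, I=1, T=2, E=2). Arrangements: 9!/Π(k!) = 45,360.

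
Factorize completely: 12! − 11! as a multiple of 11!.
12! − 11! = 12·11! − 11! = (12 − 1)·11! = 11 × 11! = 439,084,800.

Answer: 11 × 11! = 439,084,800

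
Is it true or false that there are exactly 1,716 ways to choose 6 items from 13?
True

Solution: C(13,6) = 1,716.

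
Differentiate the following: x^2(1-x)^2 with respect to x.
2x^1(1-x)^2 - 2x^2(1-x)^1
Product rule: 2x^{1}(1-x)^{2} + x^2·(-2)(1-x)^{1}.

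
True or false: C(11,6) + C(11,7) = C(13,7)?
False

Explanation: Pascal's identity gives C(12,7) = 792, whereas C(13,7) = 1,716.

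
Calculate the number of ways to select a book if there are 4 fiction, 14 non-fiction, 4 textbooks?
22
By the addition principle: 4 + 14 + 4 = 22.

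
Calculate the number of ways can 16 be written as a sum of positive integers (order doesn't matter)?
231
Pentagonal recurrence p(n) = p(n−1) + p(n−2) − p(n−5) − p(n−7) + …: p(16) = p(15) + p(14) − p(11) − p(9) + p(4) + p(1) = 176 + 135 − 56 − 30 + 5 + 1 = 231.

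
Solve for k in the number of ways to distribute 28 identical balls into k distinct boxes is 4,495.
4

Stars and bars: the count is C(28+k−1, k−1), increasing in k. k=2: C(29,1) = 29, k=3: C(30,2) = 435, k=4: C(31,3) = 4,495 ✓. So k = 4.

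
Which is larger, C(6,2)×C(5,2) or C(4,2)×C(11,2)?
C(4,2)×C(11,2)

C(6,2)×C(5,2)=150, C(4,2)×C(11,2)=330.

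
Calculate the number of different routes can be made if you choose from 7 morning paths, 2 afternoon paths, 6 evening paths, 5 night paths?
420

Explanation: By the multiplication principle: 7 × 2 × 6 × 5 = 420.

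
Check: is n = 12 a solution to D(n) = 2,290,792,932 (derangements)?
D(12) = (12-1)·[D(11) + D(10)] = 11·[14,684,570 + 1,334,961] = 176,214,841, which does not equal 2,290,792,932.

Answer: No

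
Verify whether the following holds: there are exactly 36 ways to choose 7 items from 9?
C(9,7) = 36.

Answer: True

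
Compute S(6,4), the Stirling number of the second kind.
65

Solution: Using the Stirling recurrence: S(n,k) = k·S(n-1,k) + S(n-1,k-1)
S(6,4) = 4·S(5,4) + S(5,3)
         = 4·10 + 25
         = 40 + 25
         = 65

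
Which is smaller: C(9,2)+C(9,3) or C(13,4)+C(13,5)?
C(9,2)+C(9,3)

First=120, Second=2,002.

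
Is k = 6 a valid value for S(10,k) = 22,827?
Yes

Explanation: S(10,6) = 6·S(9,6) + S(9,5) = 6·2,646 + 6,951 = 22,827, which equals 22,827.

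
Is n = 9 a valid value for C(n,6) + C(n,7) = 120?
Yes
C(9,6) + C(9,7) = 84 + 36 = 120, which equals 120.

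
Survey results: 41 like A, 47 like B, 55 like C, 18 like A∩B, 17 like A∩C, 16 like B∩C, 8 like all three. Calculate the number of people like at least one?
100

Explanation: |A∪B∪C| = 41+47+55-18-17-16+8 = 100.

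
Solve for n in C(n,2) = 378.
C(n,2) = n(n−1)/2! is increasing in n, and n(n−1) = 2!·378 = 756 ≈ (n−0.5)^2 gives n ≈ 28.0. Check: C(26,2) = 325, C(27,2) = 351, C(28,2) = 378 ✓. So n = 28.

Answer: 28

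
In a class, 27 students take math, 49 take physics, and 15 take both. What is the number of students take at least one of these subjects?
|A∪B| = |A|+|B|-|A∩B| = 27+49-15 = 61.
Final answer: 61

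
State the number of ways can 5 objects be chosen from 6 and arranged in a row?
720

Explanation: P(6,5) = 6!/(6-5)! = 720.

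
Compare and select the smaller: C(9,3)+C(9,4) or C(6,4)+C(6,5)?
C(6,4)+C(6,5)

First=210, Second=21.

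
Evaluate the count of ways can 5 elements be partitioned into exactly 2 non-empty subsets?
15

Solution: This equals S(5,2), the Stirling number of the 2nd kind.
Using the Stirling recurrence: S(n,k) = k·S(n-1,k) + S(n-1,k-1)
S(5,2) = 2·S(4,2) + S(4,1)
         = 2·7 + 1
         = 14 + 1
         = 15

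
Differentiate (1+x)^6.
6(1+x)^5

Using the power rule: d/dx (1+x)^6 = 6(1+x)^{5}.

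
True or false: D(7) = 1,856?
False
Derangements of 7 elements: D(7) = (7-1)·[D(6) + D(5)] = 6·[265 + 44] = 1,854.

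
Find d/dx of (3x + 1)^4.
Chain rule: 4(3x+1)^{3} × 3 = 12(3x+1)^{3}.
Final answer: 12(3x + 1)^3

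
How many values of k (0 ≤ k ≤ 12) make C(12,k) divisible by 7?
1

Explanation: Checking C(12,k) mod 7 for k = 0..12: divisible at k = 6. That's 1 values.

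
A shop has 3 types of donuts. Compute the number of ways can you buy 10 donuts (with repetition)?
Stars and bars: C(10+3-1, 10) = C(12, 10) = 66.

Answer: 66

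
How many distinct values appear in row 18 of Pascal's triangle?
Row 18 has entries C(18,0)..C(18,18); by symmetry C(18,k)=C(18,18-k), giving 10 distinct values.

Answer: 10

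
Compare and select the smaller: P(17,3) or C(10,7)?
C(10,7)

Reasoning: P(17,3)=4,080, C(10,7)=120.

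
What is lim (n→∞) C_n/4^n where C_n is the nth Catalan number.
C_n ~ 4^n/(n^(3/2)√π), so n^0·C_n/4^n ~ n^(0 − 3/2)/√π → 0.
Final answer: 0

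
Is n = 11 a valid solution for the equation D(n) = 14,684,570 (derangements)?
Yes

Reasoning: D(11) = (11-1)·[D(10) + D(9)] = 10·[1,334,961 + 133,496] = 14,684,570, which equals 14,684,570.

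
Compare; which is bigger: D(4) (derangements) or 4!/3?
D(4) = (4-1)·[D(3) + D(2)] = 3·[2 + 1] = 9; 4!/3 = 24/3 = 8.

Answer: D(4)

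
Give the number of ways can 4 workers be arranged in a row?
24

Explanation: Arrangements of 4 distinct objects: 4! = 24.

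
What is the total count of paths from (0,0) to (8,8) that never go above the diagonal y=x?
1,430

Reasoning: Counted by the Catalan number C_8: C_8 = C(16,8)/(8+1) = 12,870/9 = 1,430.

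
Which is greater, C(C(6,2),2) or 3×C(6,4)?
C(C(6,2),2)

Explanation: C(C(6,2),2)=105, 3×C(6,4)=45.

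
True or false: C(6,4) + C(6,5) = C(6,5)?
False

Pascal's identity gives C(7,5) = 21, whereas C(6,5) = 6.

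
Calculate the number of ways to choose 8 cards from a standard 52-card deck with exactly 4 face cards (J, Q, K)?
12 face cards and 40 non-face cards: C(12,4) × C(40,4) = 495 × 91,390 = 45,238,050.

Answer: 45,238,050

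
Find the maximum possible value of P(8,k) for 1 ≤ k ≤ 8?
P(8,k) increases in k, so maximum at k = 8: 8! = 40,320.
Final answer: 40,320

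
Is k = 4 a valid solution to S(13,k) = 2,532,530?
Yes

Working:
S(13,4) = 4·S(12,4) + S(12,3) = 4·611,501 + 86,526 = 2,532,530, which equals 2,532,530.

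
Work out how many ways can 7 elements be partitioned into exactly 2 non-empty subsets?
63

Explanation: This equals S(7,2), the Stirling number of the 2nd kind.
Using the Stirling recurrence: S(n,k) = k·S(n-1,k) + S(n-1,k-1)
S(7,2) = 2·S(6,2) + S(6,1)
         = 2·31 + 1
         = 62 + 1
         = 63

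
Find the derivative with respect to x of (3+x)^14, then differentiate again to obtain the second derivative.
182(3+x)^12

Working:
First derivative: 14(3+x)^{13}. Second derivative: 14·13·(3+x)^{12} = 182(3+x)^{12}.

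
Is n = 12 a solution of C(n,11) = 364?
No

Working:
C(12,11) = 12·11·10·9·8·7·6·5·4·3·2/11! = 479,001,600/39,916,800 = 12, which does not equal 364.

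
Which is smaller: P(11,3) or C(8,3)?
C(8,3)

P(11,3)=990, C(8,3)=56.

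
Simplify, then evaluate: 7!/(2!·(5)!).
21

Explanation: This is C(7,2) = 21.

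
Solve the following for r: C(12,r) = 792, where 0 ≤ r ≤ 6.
5

C(12,r) is increasing for 0 ≤ r ≤ 6. Stepping up (C(12,r+1) = C(12,r)·(12−r)/(r+1)): C(12,1) = 12, C(12,2) = 66, C(12,3) = 220, C(12,4) = 495, C(12,5) = 792 ✓. So r = 5.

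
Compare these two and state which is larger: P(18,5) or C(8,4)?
P(18,5)=1,028,160, C(8,4)=70.
Final answer: P(18,5)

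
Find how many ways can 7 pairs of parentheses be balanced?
429
Using the Catalan number formula: C_n = C(2n, n) / (n+1)
C_7 = C(14, 7) / (7+1)
     = 3432 / 8
     = 429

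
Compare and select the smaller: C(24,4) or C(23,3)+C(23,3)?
C(24,4)=10,626; C(23,3)+C(23,3)=1,771+1,771=3,542.

Answer: C(23,3)+C(23,3)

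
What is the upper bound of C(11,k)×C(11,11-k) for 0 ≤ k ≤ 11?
213,444

Explanation: C(11,k)·C(11,11-k) = C(11,k)², maximised at the centre k = 5: C(11,5)² = 213,444.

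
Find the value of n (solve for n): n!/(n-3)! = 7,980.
n!/(n-3)! = n×(n-1)×(n-2), a product of 3 consecutive integers ≈ (n−1)^3. 7,980^(1/3) + 1 ≈ 21.0; check n = 21: 21×20×19 = 7,980 ✓. So n = 21.
Final answer: 21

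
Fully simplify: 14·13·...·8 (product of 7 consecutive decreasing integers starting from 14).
This is P(14,7) = 14!/(7)! = 17,297,280.
Final answer: 17,297,280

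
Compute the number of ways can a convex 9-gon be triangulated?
429
Using the Catalan number formula: C_n = C(2n, n) / (n+1)
C_7 = C(14, 7) / (7+1)
     = 3432 / 8
     = 429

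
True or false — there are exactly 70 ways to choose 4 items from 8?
True

Solution: C(8,4) = 70.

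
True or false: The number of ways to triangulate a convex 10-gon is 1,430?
True

Working:
Triangulations of a convex 10-gon are counted by the Catalan number C_8: C_8 = C(16,8)/(8+1) = 12,870/9 = 1,430.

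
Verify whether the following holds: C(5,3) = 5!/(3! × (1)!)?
False

Explanation: The correct denominator is 3!×2!, giving C(5,3) = 10; the stated RHS is 5!/(3!×1!) = 20 ≠ 10, so the statement does not hold.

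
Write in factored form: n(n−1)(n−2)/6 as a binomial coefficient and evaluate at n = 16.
n(n−1)(n−2)/6 = n!/(3!(n−3)!) = C(n,3). At n = 16: C(16,3) = 560.
Final answer: C(n,3); C(16,3) = 560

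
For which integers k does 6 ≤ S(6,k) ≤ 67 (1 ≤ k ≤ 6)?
2, 4, 5

Explanation: S(6,1)=1; S(6,2)=31; S(6,3)=90; S(6,4)=65; S(6,5)=15; S(6,6)=1. So valid k = 2, 4, 5.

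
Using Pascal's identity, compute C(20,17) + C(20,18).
1,330

C(20,17) + C(20,18) = C(21,18) = 1,330.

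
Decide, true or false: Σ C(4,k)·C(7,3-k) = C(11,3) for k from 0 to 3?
True

Working:
Vandermonde's identity gives C(11,3) = 165; RHS C(11,3) = 165.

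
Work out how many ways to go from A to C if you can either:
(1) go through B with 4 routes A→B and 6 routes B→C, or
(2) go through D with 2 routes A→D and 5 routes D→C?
Route via B: 4×6=24. Route via D: 2×5=10. Total: 34.
Final answer: 34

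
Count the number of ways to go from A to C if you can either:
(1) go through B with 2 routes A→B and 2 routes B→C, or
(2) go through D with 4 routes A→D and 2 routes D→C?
12

Working:
Route via B: 2×2=4. Route via D: 4×2=8. Total: 12.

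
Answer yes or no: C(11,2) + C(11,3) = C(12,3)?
Yes
Pascal's identity: LHS = 55 + 165 = 220; RHS = C(12,3) = 220. Both sides agree, so the statement holds.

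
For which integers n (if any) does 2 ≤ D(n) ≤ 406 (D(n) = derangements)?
Using D(n) = (n−1)[D(n−1) + D(n−2)] with D(1)=0, D(2)=1: D(2)=1; D(3)=2; D(4)=9; D(5)=44; D(6)=265; D(7)=1,854. So valid n = 3, 4, 5, 6.
Final answer: 3, 4, 5, 6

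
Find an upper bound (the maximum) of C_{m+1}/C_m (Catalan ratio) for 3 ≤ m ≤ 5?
C_{m+1}/C_m = 2(2m+1)/(m+2), which increases with m. Maximum at m = 5: 2·11/7 = 22/7.

Answer: 22/7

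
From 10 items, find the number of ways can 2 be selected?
45

C(10,2) = 10! / (2! × (10-2)!)
         = 10! / (2! × 8!)
         = 45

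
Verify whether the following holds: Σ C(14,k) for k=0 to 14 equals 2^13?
False

Working:
Binomial theorem: Σ C(14,k) = (1+1)^14 = 2^14 = 16,384; RHS 2^13 = 8,192.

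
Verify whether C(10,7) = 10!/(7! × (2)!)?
False

Working:
The correct denominator is 7!×3!, giving C(10,7) = 120; the stated RHS is 10!/(7!×2!) = 360 ≠ 120, so the statement does not hold.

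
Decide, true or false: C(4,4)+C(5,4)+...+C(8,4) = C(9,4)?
True

Explanation: Hockey stick identity gives Σ = C(9,5) = 126; RHS C(9,4) = 126.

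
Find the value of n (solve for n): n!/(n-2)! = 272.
17

Solution: n!/(n-2)! = n×(n-1), a product of 2 consecutive integers ≈ (n−0.5)^2. 272^(1/2) + 0.5 ≈ 17.0; check n = 17: 17×16 = 272 ✓. So n = 17.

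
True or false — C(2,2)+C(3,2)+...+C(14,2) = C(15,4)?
False

Solution: Hockey stick identity gives Σ = C(15,3) = 455; RHS C(15,4) = 1,365.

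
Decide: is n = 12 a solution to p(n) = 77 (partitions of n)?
Yes

Solution: Pentagonal recurrence p(n) = p(n−1) + p(n−2) − p(n−5) − p(n−7) + …: p(12) = p(11) + p(10) − p(7) − p(5) + p(0) = 56 + 42 − 15 − 7 + 1 = 77, which equals 77.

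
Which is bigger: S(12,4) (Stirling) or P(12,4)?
S(12,4)

S(12,4) = 4·S(11,4) + S(11,3) = 4·145,750 + 28,501 = 611,501; P(12,4) = 11,880.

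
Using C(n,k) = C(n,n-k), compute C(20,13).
77,520

Solution: C(20,13) = C(20,7) = 77,520.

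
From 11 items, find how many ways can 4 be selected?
330

Explanation: C(11,4) = 11! / (4! × (11-4)!)
         = 11! / (4! × 7!)
         = 330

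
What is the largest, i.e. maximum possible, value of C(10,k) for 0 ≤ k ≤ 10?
252

Explanation: Maximum at k = 5: C(10,5) = 252.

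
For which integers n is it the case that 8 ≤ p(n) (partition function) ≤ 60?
6, 7, 8, 9, 10, 11

Solution: Tabulating p(n) via p(n) = p(n−1) + p(n−2) − p(n−5) − p(n−7) + …: p(5)=7; p(6)=11; p(7)=15; p(8)=22; p(9)=30; p(10)=42; p(11)=56; p(12)=77. So valid n = 6, 7, 8, 9, 10, 11.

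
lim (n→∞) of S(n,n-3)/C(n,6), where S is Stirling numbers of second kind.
The leading term of S(n,n-3) as a polynomial in n is (5)!!·C(n,6), so the ratio → (5)!! = 15.

Answer: 15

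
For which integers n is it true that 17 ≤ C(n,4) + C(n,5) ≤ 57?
6, 7

Solution: C(5,4)+C(5,5)=6; C(6,4)+C(6,5)=21; C(7,4)+C(7,5)=56; C(8,4)+C(8,5)=126. So valid n = 6, 7.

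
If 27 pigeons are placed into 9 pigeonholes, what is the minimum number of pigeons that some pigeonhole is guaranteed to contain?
3
Pigeonhole: ⌈27/9⌉ = 3.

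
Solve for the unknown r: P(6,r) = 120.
3

P(6,r) = 6·5·…·(6−r+1), a product of r factors. Multiplying down from 6: 6 = 6; 6·5 = 30; 6·5·4 = 120 ✓ (3 factors). So r = 3.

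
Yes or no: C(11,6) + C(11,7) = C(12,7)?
Pascal's identity: LHS = 462 + 330 = 792; RHS = C(12,7) = 792. Both sides agree, so the statement holds.

Answer: Yes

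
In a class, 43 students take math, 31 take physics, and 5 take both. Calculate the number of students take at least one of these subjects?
69

Solution: |A∪B| = |A|+|B|-|A∩B| = 43+31-5 = 69.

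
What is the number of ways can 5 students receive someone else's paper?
Using D(n) = (n-1)[D(n-1) + D(n-2)]:
D(5) = (5-1) × [D(4) + D(3)]
      = 4 × [9 + 2]
      = 4 × 11
      = 44

Answer: 44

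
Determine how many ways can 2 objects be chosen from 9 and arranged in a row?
72

Reasoning: P(9,2) = 9!/(9-2)! = 72.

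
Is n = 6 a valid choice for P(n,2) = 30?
Yes

Explanation: P(6,2) = 6·5 = 30, which equals 30.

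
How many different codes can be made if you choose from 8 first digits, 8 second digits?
64

Explanation: By the multiplication principle: 8 × 8 = 64.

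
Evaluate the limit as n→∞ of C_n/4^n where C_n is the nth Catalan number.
C_n ~ 4^n/(n^(3/2)√π), so n^0·C_n/4^n ~ n^(0 − 3/2)/√π → 0.

Answer: 0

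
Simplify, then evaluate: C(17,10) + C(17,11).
31,824

Working:
By Pascal's identity: C(18,11) = 31,824.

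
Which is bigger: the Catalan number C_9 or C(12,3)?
C_9 = C(18,9)/(9+1) = 48,620/10 = 4,862; C(12,3) = 220.

Answer: C_9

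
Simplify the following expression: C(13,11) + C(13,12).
By Pascal's identity: C(14,12) = 91.
Final answer: 91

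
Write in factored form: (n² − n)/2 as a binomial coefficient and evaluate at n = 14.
C(n,2); C(14,2) = 91

(n² − n)/2 = n(n−1)/2 = C(n,2). At n = 14: C(14,2) = 91.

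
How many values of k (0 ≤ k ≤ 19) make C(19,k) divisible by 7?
Checking C(19,k) mod 7 for k = 0..19: divisible at k = 6, 13. That's 2 values.

Answer: 2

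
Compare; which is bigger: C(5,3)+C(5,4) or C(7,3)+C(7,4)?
C(7,3)+C(7,4)

Reasoning: First=15, Second=70.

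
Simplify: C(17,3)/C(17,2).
5

Reasoning: C(n,k+1)/C(n,k) = (n−k)/(k+1). Here (17−2)/(2+1) = 15/3 = 5.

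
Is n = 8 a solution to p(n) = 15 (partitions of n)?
No
Pentagonal recurrence p(n) = p(n−1) + p(n−2) − p(n−5) − p(n−7) + …: p(8) = p(7) + p(6) − p(3) − p(1) = 15 + 11 − 3 − 1 = 22, which does not equal 15.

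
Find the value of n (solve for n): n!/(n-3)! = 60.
5

n!/(n-3)! = n×(n-1)×(n-2), a product of 3 consecutive integers ≈ (n−1)^3. 60^(1/3) + 1 ≈ 4.9; check n = 5: 5×4×3 = 60 ✓. So n = 5.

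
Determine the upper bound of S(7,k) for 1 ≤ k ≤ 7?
350
Row S(7,k) for k = 1..7 (via S(n,k) = k·S(n−1,k) + S(n−1,k−1)): 1, 63, 301, 350, 140, 21, 1. The row is unimodal; maximum at k = 4: 350.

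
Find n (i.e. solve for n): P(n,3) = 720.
10

Solution: P(n,3) = n(n−1)(n−2) is increasing in n; n(n−1)(n−2) ≈ (n−1)^3 = 720 gives n ≈ 10.0. Check: P(8,3) = 336, P(9,3) = 504, P(10,3) = 720 ✓. So n = 10.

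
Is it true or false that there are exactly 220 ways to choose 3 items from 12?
True

Working:
C(12,3) = 220.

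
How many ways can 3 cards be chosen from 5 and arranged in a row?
60

P(5,3) = 5!/(5-3)! = 60.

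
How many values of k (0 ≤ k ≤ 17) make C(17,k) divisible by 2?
14

Solution: Checking C(17,k) mod 2 for k = 0..17: divisible at k = 2, 3, 4, 5, 6, 7, 8, 9, 10, 11, 12, 13, 14, 15. That's 14 values.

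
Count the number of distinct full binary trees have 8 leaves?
Using the Catalan number formula: C_n = C(2n, n) / (n+1)
C_7 = C(14, 7) / (7+1)
     = 3432 / 8
     = 429
Final answer: 429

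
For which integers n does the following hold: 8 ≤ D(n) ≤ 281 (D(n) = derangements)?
4, 5, 6

Explanation: Using D(n) = (n−1)[D(n−1) + D(n−2)] with D(1)=0, D(2)=1: D(3)=2; D(4)=9; D(5)=44; D(6)=265; D(7)=1,854. So valid n = 4, 5, 6.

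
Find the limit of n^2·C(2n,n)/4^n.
∞

Reasoning: C(2n,n) ~ 4^n/√(πn), so n^2·C(2n,n)/4^n ~ n^(2 − 1/2)/√π → ∞.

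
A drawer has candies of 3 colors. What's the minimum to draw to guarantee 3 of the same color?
7

Reasoning: Worst case: 2 of each = 6. One more: 7.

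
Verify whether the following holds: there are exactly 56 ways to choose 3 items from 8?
True

Working:
C(8,3) = 56.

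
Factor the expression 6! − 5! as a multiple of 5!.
6! − 5! = 6·5! − 5! = (6 − 1)·5! = 5 × 5! = 600.
Final answer: 5 × 5! = 600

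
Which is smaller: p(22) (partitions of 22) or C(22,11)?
p(22)

Working:
Pentagonal recurrence p(n) = p(n−1) + p(n−2) − p(n−5) − p(n−7) + …: p(22) = p(21) + p(20) − p(17) − p(15) + p(10) + p(7) − p(0) = 792 + 627 − 297 − 176 + 42 + 15 − 1 = 1,002; C(22,11) = 705,432.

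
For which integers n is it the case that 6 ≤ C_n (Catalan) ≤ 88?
4, 5

Explanation: C_3=5; C_4=14; C_5=42; C_6=132. So valid n = 4, 5.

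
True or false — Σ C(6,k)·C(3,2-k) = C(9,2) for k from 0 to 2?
Vandermonde's identity gives C(9,2) = 36; RHS C(9,2) = 36.

Answer: True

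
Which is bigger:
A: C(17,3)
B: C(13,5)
B

A=C(17,3)=680, B=C(13,5)=1,287.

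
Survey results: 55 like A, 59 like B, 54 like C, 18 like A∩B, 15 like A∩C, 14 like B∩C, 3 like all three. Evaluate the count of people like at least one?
|A∪B∪C| = 55+59+54-18-15-14+3 = 124.
Final answer: 124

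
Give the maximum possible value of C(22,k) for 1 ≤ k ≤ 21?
705,432
C(22,k) is maximised at the centre of the row: C(22,11) = 705,432.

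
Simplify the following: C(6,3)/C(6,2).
4/3

Explanation: C(n,k+1)/C(n,k) = (n−k)/(k+1). Here (6−2)/(2+1) = 4/3 = 4/3.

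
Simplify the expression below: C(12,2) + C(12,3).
286

Explanation: By Pascal's identity: C(13,3) = 286.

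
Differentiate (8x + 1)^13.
104(8x + 1)^12

Working:
Chain rule: 13(8x+1)^{12} × 8 = 104(8x+1)^{12}.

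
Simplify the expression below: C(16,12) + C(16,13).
2,380

Solution: By Pascal's identity: C(17,13) = 2,380.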